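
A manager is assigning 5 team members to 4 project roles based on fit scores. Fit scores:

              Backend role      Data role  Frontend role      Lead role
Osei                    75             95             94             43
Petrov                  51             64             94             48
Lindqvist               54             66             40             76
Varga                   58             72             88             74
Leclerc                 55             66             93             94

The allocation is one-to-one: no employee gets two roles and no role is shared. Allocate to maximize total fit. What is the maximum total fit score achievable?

Maximum total: 341 pts

Treat this as an assignment problem: match each employee to one role.
Optimal: Varga→Backend role (58 pts), Osei→Data role (95 pts), Petrov→Frontend role (94 pts), Leclerc→Lead role (94 pts) — total 58+95+94+94 = 341 pts.
Column-greedy (each role in turn goes to its best remaining employee) gives 335 pts, worse by 6.
Swapping Petrov↔Varga (Petrov→Backend role 51 pts, Varga→Frontend role 88 pts) loses 13.
Every other assignment is strictly worse.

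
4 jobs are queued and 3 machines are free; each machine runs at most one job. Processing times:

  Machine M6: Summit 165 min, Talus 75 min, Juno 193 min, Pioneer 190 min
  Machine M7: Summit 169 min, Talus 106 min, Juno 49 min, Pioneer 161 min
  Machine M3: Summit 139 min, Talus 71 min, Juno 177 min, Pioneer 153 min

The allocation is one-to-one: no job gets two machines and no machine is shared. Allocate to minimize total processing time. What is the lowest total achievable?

Min total: 263 min

Treat this as an assignment problem: match each job to one machine.
Optimal: Talus→Machine M6 (75 min), Juno→Machine M7 (49 min), Summit→Machine M3 (139 min) — total 75+49+139 = 263 min.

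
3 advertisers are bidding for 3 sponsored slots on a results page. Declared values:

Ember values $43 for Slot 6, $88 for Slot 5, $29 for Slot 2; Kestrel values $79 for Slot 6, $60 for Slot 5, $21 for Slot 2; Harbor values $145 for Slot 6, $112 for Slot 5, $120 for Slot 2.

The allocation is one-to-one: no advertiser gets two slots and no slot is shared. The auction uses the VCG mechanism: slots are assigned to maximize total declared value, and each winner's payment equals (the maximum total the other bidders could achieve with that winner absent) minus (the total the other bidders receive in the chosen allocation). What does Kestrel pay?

Kestrel pays $25.

Efficient allocation: Ember→Slot 5 ($88), Kestrel→Slot 6 ($79), Harbor→Slot 2 ($120); total welfare W = $287.
Kestrel receives Slot 6 at value $79, so the others get W − 79 = $208.
Without Kestrel: best allocation of the remaining 2 bidders over all 3 slots is Ember→Slot 5 ($88), Harbor→Slot 6 ($145), total $233.
VCG payment = (others' best without Kestrel) − (others' welfare with Kestrel) = 233 − 208 = $25.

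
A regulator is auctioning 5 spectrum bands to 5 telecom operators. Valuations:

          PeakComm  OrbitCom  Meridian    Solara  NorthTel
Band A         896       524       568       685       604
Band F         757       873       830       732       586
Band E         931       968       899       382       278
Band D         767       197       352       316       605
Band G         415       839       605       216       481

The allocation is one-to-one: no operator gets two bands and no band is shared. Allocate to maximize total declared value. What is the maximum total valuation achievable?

Optimal: PeakComm→Band A ($896M), OrbitCom→Band G ($839M), Meridian→Band E ($899M), Solara→Band F ($732M), NorthTel→Band D ($605M) — total 896+839+899+732+605 = $3971M.
Next-best assignment: PeakComm→Band E, OrbitCom→Band G, Meridian→Band F, Solara→Band A, NorthTel→Band D = $3890M.
Swapping OrbitCom↔Meridian (OrbitCom→Band E $968M, Meridian→Band G $605M) loses 165.

Maximum total: $3971M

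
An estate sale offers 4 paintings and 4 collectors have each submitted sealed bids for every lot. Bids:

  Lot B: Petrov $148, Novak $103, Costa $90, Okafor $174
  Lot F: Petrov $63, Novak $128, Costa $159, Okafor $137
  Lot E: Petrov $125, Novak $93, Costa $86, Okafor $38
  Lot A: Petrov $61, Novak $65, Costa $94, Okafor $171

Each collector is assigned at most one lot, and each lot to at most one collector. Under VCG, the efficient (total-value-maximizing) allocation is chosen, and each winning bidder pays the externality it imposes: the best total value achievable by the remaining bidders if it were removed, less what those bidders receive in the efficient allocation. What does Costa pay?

Costa pays $35.

Efficient allocation: Petrov→Lot B ($148), Novak→Lot E ($93), Costa→Lot F ($159), Okafor→Lot A ($171); total welfare W = $571.
Costa receives Lot F at value $159, so the others get W − 159 = $412.
Without Costa: best allocation of the remaining 3 bidders over all 4 lots is Petrov→Lot B ($148), Novak→Lot F ($128), Okafor→Lot A ($171), total $447.
VCG payment = (others' best without Costa) − (others' welfare with Costa) = 447 − 412 = $35.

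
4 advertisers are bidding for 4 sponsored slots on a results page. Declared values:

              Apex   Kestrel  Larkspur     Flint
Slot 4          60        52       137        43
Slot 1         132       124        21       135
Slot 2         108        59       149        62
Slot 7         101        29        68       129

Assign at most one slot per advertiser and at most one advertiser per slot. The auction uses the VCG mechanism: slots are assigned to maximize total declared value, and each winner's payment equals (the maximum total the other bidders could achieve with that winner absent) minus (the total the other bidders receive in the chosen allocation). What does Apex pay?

Efficient allocation: Apex→Slot 2 ($108), Kestrel→Slot 1 ($124), Larkspur→Slot 4 ($137), Flint→Slot 7 ($129); total welfare W = $498.
Apex receives Slot 2 at value $108, so the others get W − 108 = $390.
Without Apex: best allocation of the remaining 3 bidders over all 4 slots is Kestrel→Slot 1 ($124), Larkspur→Slot 2 ($149), Flint→Slot 7 ($129), total $402.
VCG payment = (others' best without Apex) − (others' welfare with Apex) = 402 − 390 = $12.

Apex pays $12.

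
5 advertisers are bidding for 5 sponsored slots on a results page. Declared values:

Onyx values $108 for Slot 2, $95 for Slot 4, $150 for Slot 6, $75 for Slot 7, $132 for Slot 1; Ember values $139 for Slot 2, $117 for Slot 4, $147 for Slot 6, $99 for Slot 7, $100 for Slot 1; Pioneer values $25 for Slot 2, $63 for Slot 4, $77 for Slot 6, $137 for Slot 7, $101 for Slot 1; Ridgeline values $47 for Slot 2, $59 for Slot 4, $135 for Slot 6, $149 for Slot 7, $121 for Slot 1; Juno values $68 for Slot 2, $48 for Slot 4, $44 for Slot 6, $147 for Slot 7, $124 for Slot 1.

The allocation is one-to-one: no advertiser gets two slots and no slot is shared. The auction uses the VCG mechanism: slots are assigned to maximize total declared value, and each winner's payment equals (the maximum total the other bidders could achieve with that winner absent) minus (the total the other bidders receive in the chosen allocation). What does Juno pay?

Efficient allocation: Onyx→Slot 4 ($95), Ember→Slot 2 ($139), Pioneer→Slot 7 ($137), Ridgeline→Slot 6 ($135), Juno→Slot 1 ($124); total welfare W = $630.
Juno receives Slot 1 at value $124, so the others get W − 124 = $506.
Without Juno: best allocation of the remaining 4 bidders over all 5 slots is Onyx→Slot 6 ($150), Ember→Slot 2 ($139), Pioneer→Slot 7 ($137), Ridgeline→Slot 1 ($121), total $547.
VCG payment = (others' best without Juno) − (others' welfare with Juno) = 547 − 506 = $41.

Juno pays $41.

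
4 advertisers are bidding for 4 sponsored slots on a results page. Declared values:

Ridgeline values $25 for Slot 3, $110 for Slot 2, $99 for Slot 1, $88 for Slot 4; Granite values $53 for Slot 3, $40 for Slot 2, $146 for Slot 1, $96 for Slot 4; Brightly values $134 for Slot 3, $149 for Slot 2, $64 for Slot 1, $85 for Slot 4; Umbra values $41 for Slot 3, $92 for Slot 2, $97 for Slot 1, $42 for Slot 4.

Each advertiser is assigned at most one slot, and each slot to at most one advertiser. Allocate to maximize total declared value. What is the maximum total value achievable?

Max total: $460

Optimal: Ridgeline→Slot 4 ($88), Granite→Slot 1 ($146), Brightly→Slot 3 ($134), Umbra→Slot 2 ($92) — total 88+146+134+92 = $460.
Column-greedy (each slot in turn goes to its best remaining advertiser) gives $432, worse by 28.
Next-best assignment: Ridgeline→Slot 2, Granite→Slot 4, Brightly→Slot 3, Umbra→Slot 1 = $437.
Every other assignment is strictly worse.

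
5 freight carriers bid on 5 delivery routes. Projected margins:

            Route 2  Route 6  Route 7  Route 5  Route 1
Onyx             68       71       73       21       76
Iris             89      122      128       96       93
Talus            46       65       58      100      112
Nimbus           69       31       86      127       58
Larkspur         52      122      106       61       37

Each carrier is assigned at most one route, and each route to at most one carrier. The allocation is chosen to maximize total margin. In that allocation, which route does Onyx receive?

Onyx receives Route 2.

Optimal: Onyx→Route 2 ($68k), Iris→Route 7 ($128k), Talus→Route 1 ($112k), Nimbus→Route 5 ($127k), Larkspur→Route 6 ($122k) — total 68+128+112+127+122 = $557k.
Row-greedy (each carrier in turn takes its best remaining route) gives $495k, worse by 62.
Onyx's own top route is Route 1 ($76k), but forcing Onyx→Route 1 and reassigning the rest optimally gives only $499k — worse by 58.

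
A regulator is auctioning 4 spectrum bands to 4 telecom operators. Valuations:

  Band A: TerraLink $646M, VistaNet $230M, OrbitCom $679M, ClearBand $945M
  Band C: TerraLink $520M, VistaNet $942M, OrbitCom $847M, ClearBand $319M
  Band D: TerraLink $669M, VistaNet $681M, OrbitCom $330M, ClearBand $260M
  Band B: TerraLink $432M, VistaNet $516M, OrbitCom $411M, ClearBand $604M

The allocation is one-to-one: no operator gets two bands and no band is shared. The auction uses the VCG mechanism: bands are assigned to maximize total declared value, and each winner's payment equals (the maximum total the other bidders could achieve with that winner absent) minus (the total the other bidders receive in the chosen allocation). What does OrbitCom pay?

OrbitCom pays $426M.

Efficient allocation: TerraLink→Band D ($669M), VistaNet→Band B ($516M), OrbitCom→Band C ($847M), ClearBand→Band A ($945M); total welfare W = $2977M.
OrbitCom receives Band C at value $847M, so the others get W − 847 = $2130M.
Without OrbitCom: best allocation of the remaining 3 bidders over all 4 bands is TerraLink→Band D ($669M), VistaNet→Band C ($942M), ClearBand→Band A ($945M), total $2556M.
VCG payment = (others' best without OrbitCom) − (others' welfare with OrbitCom) = 2556 − 2130 = $426M.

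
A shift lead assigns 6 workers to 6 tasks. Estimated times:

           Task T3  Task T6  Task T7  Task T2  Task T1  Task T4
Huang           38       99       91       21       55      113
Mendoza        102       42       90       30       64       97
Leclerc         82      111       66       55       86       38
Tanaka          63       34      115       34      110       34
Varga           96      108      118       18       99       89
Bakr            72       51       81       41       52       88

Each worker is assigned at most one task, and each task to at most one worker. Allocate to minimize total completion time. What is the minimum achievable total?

Min total: 250 min

This is the linear assignment problem.
Optimal: Huang→Task T3 (38 min), Mendoza→Task T6 (42 min), Leclerc→Task T7 (66 min), Tanaka→Task T4 (34 min), Varga→Task T2 (18 min), Bakr→Task T1 (52 min) — total 38+42+66+34+18+52 = 250 min.
Min-entry greedy (repeatedly take the single cheapest remaining cell) gives 270 min, worse by 20.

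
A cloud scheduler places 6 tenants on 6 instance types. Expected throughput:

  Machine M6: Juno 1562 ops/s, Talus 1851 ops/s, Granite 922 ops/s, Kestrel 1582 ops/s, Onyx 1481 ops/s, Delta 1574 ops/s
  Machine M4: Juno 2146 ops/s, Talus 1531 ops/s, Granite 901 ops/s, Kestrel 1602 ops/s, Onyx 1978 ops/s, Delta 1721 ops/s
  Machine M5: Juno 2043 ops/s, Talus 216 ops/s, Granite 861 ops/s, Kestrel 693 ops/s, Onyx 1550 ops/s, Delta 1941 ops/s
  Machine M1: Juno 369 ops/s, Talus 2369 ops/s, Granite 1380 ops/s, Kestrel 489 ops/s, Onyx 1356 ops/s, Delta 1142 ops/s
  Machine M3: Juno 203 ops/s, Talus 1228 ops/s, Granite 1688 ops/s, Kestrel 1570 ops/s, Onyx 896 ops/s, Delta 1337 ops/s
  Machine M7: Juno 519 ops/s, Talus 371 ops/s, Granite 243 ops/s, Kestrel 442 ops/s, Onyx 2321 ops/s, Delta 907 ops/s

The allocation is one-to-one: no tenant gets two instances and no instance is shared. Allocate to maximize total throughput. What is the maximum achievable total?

Treat this as an assignment problem: match each tenant to one instance.
Optimal: Juno→Machine M4 (2146 ops/s), Talus→Machine M1 (2369 ops/s), Granite→Machine M3 (1688 ops/s), Kestrel→Machine M6 (1582 ops/s), Onyx→Machine M7 (2321 ops/s), Delta→Machine M5 (1941 ops/s) — total 2146+2369+1688+1582+2321+1941 = 12047 ops/s.
Column-greedy (each instance in turn goes to its best remaining tenant) gives 11209 ops/s, worse by 838.
Swapping Talus↔Juno (Talus→Machine M4 1531 ops/s, Juno→Machine M1 369 ops/s) loses 2615.

Maximum total: 12047 ops/s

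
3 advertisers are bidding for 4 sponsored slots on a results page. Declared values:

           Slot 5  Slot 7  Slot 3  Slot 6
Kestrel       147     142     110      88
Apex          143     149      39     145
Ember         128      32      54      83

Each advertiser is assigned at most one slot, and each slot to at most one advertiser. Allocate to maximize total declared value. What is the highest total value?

Treat this as an assignment problem: match each advertiser to one slot.
Optimal: Kestrel→Slot 7 ($142), Apex→Slot 6 ($145), Ember→Slot 5 ($128) — total 142+145+128 = $415.
Max-entry greedy (repeatedly take the single best remaining cell) gives $379, worse by 36.
Next-best assignment: Kestrel→Slot 3, Apex→Slot 7, Ember→Slot 5 = $387.
Swapping Apex↔Ember (Apex→Slot 5 $143, Ember→Slot 6 $83) loses 47.
Checked against all permutations: $415 is optimal.

Max total: $415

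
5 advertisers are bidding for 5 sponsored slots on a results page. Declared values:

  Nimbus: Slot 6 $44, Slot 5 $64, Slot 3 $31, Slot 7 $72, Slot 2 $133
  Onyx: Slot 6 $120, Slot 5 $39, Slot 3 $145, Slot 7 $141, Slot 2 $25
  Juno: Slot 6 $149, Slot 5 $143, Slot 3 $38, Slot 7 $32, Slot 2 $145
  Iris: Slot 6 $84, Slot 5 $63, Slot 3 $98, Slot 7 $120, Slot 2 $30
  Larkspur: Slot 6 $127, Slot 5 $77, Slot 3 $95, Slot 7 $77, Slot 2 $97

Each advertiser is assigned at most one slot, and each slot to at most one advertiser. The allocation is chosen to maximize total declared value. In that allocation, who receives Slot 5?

Juno receives Slot 5.

Optimal: Nimbus→Slot 2 ($133), Onyx→Slot 3 ($145), Juno→Slot 5 ($143), Iris→Slot 7 ($120), Larkspur→Slot 6 ($127) — total 133+145+143+120+127 = $668.
Column-greedy (each slot in turn goes to its best remaining advertiser) gives $624, worse by 44.
Next-best assignment: Nimbus→Slot 2, Onyx→Slot 7, Juno→Slot 5, Iris→Slot 3, Larkspur→Slot 6 = $642.
Checked against all permutations: $668 is optimal.
Juno's own top slot is Slot 6 ($149), but forcing Juno→Slot 6 and reassigning the rest optimally gives only $624 — worse by 44.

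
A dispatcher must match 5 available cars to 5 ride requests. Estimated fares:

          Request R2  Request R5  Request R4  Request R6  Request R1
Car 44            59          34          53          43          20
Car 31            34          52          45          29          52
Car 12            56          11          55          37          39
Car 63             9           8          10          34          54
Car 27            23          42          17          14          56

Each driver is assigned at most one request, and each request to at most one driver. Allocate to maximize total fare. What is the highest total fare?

This is the linear assignment problem.
Optimal: Car 44→Request R2 ($59), Car 31→Request R5 ($52), Car 12→Request R4 ($55), Car 63→Request R6 ($34), Car 27→Request R1 ($56) — total 59+52+55+34+56 = $256.
Row-greedy (each driver in turn takes its best remaining request) gives $234, worse by 22.
Checked against all permutations: $256 is optimal.

Max total: $256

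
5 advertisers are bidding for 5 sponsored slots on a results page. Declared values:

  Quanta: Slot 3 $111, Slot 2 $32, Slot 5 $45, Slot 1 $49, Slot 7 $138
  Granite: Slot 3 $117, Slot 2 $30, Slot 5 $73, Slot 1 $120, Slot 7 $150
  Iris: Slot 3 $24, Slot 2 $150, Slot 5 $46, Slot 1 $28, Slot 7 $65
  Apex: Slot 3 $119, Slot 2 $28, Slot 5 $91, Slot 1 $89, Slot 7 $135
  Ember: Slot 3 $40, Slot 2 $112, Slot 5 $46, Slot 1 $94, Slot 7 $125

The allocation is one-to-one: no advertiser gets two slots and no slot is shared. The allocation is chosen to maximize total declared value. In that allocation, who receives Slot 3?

Quanta receives Slot 3.

This is the linear assignment problem.
Optimal: Quanta→Slot 3 ($111), Granite→Slot 1 ($120), Iris→Slot 2 ($150), Apex→Slot 5 ($91), Ember→Slot 7 ($125) — total 111+120+150+91+125 = $597.
No other one-to-one assignment exceeds $597.
Quanta's own top slot is Slot 7 ($138), but forcing Quanta→Slot 7 and reassigning the rest optimally gives only $590 — worse by 7.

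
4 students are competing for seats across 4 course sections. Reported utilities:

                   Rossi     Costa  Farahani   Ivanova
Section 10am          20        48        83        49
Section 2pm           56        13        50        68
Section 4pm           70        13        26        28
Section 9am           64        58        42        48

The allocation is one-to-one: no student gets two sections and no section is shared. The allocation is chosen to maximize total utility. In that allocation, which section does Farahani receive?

Optimal: Rossi→Section 4pm (70 points), Costa→Section 9am (58 points), Farahani→Section 10am (83 points), Ivanova→Section 2pm (68 points) — total 70+58+83+68 = 279 points.
Swapping Rossi↔Ivanova (Rossi→Section 2pm 56 points, Ivanova→Section 4pm 28 points) loses 54.
No other one-to-one assignment exceeds 279 points.

Farahani receives Section 10am.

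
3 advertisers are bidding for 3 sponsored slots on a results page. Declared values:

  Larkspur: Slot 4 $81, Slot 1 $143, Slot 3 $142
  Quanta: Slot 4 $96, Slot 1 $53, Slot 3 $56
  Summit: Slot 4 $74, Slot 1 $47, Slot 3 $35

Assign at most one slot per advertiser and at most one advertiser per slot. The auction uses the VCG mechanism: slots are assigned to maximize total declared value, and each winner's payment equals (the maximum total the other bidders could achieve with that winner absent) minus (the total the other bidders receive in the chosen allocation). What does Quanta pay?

Efficient allocation: Larkspur→Slot 3 ($142), Quanta→Slot 4 ($96), Summit→Slot 1 ($47); total welfare W = $285.
Quanta receives Slot 4 at value $96, so the others get W − 96 = $189.
Without Quanta: best allocation of the remaining 2 bidders over all 3 slots is Larkspur→Slot 1 ($143), Summit→Slot 4 ($74), total $217.
VCG payment = (others' best without Quanta) − (others' welfare with Quanta) = 217 − 189 = $28.

Quanta pays $28.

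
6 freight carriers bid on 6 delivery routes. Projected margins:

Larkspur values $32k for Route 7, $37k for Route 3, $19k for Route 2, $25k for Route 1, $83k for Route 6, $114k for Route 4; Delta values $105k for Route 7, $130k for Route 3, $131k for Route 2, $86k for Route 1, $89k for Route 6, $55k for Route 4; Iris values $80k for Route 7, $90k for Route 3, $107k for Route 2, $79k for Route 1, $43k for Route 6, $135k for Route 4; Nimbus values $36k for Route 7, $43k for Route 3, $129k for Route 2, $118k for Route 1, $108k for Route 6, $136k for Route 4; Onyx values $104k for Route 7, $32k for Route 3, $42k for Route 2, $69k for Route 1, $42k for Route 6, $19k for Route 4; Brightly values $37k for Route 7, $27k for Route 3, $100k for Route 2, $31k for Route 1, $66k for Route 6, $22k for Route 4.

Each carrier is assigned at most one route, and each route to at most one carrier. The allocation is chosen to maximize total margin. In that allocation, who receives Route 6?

Optimal: Larkspur→Route 6 ($83k), Delta→Route 3 ($130k), Iris→Route 4 ($135k), Nimbus→Route 1 ($118k), Onyx→Route 7 ($104k), Brightly→Route 2 ($100k) — total 83+130+135+118+104+100 = $670k.
Swapping Larkspur↔Brightly (Larkspur→Route 2 $19k, Brightly→Route 6 $66k) loses 98.
Checked against all permutations: $670k is optimal.
Larkspur's own top route is Route 4 ($114k), but forcing Larkspur→Route 4 and reassigning the rest optimally gives only $639k — worse by 31.

Larkspur receives Route 6.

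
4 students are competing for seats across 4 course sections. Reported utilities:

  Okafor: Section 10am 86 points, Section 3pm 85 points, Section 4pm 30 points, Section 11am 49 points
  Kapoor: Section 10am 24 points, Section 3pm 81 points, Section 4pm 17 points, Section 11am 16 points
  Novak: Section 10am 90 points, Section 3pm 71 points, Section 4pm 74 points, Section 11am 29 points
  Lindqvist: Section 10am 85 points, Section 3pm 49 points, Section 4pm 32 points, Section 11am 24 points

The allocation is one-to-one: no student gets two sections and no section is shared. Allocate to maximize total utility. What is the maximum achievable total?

Max total: 289 points

Optimal: Okafor→Section 11am (49 points), Kapoor→Section 3pm (81 points), Novak→Section 4pm (74 points), Lindqvist→Section 10am (85 points) — total 49+81+74+85 = 289 points.
Next-best assignment: Okafor→Section 10am, Kapoor→Section 3pm, Novak→Section 4pm, Lindqvist→Section 11am = 265 points.
Checked against all permutations: 289 points is optimal.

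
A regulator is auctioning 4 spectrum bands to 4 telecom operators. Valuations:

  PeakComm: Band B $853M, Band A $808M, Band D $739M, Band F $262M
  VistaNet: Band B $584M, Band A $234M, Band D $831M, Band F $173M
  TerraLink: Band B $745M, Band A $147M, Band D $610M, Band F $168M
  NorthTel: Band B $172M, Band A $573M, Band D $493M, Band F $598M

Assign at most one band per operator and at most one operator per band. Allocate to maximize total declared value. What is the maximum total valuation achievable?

This is the linear assignment problem.
Optimal: PeakComm→Band A ($808M), VistaNet→Band D ($831M), TerraLink→Band B ($745M), NorthTel→Band F ($598M) — total 808+831+745+598 = $2982M.
Row-greedy (each operator in turn takes its best remaining band) gives $2425M, worse by 557.
No other one-to-one assignment exceeds $2982M.

Maximum total: $2982M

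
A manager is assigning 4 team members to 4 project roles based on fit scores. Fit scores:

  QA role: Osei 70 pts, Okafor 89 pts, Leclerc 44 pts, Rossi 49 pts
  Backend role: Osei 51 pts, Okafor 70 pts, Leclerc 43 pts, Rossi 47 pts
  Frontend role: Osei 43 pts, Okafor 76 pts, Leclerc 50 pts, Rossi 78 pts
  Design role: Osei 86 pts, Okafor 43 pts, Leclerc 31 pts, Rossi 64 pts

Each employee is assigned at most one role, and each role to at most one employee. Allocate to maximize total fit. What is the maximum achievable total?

Optimal: Osei→Design role (86 pts), Okafor→QA role (89 pts), Leclerc→Backend role (43 pts), Rossi→Frontend role (78 pts) — total 86+89+43+78 = 296 pts.
Column-greedy (each role in turn goes to its best remaining employee) gives 249 pts, worse by 47.
Swapping Rossi↔Osei (Rossi→Design role 64 pts, Osei→Frontend role 43 pts) loses 57.

Maximum total: 296 pts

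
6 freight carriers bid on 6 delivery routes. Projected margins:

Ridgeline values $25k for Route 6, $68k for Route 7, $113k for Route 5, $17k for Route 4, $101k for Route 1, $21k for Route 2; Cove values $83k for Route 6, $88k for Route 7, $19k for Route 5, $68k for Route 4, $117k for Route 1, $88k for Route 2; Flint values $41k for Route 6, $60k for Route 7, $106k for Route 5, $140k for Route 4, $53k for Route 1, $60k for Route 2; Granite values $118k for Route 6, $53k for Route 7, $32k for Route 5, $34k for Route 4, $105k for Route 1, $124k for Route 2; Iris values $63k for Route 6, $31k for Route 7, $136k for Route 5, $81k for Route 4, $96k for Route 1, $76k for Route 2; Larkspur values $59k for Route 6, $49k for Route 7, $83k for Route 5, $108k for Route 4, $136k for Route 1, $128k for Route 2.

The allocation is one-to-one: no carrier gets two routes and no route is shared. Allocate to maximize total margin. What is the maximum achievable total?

Max total: $711k

Optimal: Ridgeline→Route 1 ($101k), Cove→Route 7 ($88k), Flint→Route 4 ($140k), Granite→Route 6 ($118k), Iris→Route 5 ($136k), Larkspur→Route 2 ($128k) — total 101+88+140+118+136+128 = $711k.
Row-greedy (each carrier in turn takes its best remaining route) gives $606k, worse by 105.
Next-best assignment: Ridgeline→Route 7, Cove→Route 1, Flint→Route 4, Granite→Route 6, Iris→Route 5, Larkspur→Route 2 = $707k.
No other one-to-one assignment exceeds $711k.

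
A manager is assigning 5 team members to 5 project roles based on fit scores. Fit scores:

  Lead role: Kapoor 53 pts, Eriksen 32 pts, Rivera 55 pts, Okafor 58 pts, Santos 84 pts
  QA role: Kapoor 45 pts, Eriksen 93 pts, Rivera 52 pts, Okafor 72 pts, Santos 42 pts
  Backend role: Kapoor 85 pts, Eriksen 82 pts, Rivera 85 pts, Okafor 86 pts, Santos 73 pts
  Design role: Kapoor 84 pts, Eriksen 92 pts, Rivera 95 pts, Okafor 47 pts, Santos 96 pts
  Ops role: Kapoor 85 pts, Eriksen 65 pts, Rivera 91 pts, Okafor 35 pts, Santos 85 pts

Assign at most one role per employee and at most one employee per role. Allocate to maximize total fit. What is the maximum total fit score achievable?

This is a one-to-one assignment (maximum-weight bipartite matching).
Optimal: Kapoor→Ops role (85 pts), Eriksen→QA role (93 pts), Rivera→Design role (95 pts), Okafor→Backend role (86 pts), Santos→Lead role (84 pts) — total 85+93+95+86+84 = 443 pts.
Max-entry greedy (repeatedly take the single best remaining cell) gives 419 pts, worse by 24.
Every other assignment is strictly worse.

Max total: 443 pts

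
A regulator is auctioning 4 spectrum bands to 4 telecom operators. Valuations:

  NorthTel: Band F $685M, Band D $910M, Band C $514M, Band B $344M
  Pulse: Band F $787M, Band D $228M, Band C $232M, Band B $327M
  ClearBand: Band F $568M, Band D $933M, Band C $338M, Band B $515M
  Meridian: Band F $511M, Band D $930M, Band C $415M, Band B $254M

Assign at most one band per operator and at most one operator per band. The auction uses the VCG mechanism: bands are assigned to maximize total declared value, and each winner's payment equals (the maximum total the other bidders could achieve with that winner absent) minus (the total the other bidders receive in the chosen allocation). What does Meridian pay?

Efficient allocation: NorthTel→Band C ($514M), Pulse→Band F ($787M), ClearBand→Band B ($515M), Meridian→Band D ($930M); total welfare W = $2746M.
Meridian receives Band D at value $930M, so the others get W − 930 = $1816M.
Without Meridian: best allocation of the remaining 3 bidders over all 4 bands is NorthTel→Band C ($514M), Pulse→Band F ($787M), ClearBand→Band D ($933M), total $2234M.
VCG payment = (others' best without Meridian) − (others' welfare with Meridian) = 2234 − 1816 = $418M.

Meridian pays $418M.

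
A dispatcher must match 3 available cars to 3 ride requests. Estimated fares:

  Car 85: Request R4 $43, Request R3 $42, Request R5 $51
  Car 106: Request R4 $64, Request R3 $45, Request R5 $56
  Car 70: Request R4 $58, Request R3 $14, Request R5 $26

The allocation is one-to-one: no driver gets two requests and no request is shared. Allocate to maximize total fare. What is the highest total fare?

Treat this as an assignment problem: match each driver to one request.
Optimal: Car 85→Request R3 ($42), Car 106→Request R5 ($56), Car 70→Request R4 ($58) — total 42+56+58 = $156.
Max-entry greedy (repeatedly take the single best remaining cell) gives $129, worse by 27.
Swapping Car 85↔Car 106 (Car 85→Request R5 $51, Car 106→Request R3 $45) loses 2.

Max total: $156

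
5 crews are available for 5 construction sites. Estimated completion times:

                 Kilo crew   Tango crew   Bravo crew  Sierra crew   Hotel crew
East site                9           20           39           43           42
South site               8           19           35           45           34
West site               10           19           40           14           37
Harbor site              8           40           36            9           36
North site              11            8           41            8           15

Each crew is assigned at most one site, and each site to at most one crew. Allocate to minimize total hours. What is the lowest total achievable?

Optimal: Kilo crew→East site (9 hours), Tango crew→West site (19 hours), Bravo crew→South site (35 hours), Sierra crew→Harbor site (9 hours), Hotel crew→North site (15 hours) — total 9+19+35+9+15 = 87 hours.

Min total: 87 hours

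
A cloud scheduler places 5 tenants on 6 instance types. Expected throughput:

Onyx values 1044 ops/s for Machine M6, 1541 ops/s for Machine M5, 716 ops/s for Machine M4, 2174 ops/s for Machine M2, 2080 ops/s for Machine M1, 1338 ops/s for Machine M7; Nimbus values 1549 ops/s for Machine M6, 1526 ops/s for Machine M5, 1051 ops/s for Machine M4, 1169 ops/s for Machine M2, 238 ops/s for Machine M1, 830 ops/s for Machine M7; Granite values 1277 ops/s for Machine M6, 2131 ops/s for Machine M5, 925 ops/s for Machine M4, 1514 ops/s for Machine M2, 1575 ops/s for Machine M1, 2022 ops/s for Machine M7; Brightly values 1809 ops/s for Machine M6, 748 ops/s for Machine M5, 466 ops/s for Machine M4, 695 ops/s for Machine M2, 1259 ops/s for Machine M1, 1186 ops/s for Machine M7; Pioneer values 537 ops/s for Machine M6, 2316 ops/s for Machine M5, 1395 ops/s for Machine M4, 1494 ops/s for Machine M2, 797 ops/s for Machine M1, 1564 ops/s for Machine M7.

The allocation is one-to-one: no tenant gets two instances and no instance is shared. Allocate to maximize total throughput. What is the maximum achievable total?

Optimal: Onyx→Machine M1 (2080 ops/s), Nimbus→Machine M2 (1169 ops/s), Granite→Machine M7 (2022 ops/s), Brightly→Machine M6 (1809 ops/s), Pioneer→Machine M5 (2316 ops/s) — total 2080+1169+2022+1809+2316 = 9396 ops/s.
Column-greedy (each instance in turn goes to its best remaining tenant) gives 8925 ops/s, worse by 471.
Next-best assignment: Onyx→Machine M2, Nimbus→Machine M4, Granite→Machine M7, Brightly→Machine M6, Pioneer→Machine M5 = 9372 ops/s.
Every other assignment is strictly worse.

Max total: 9396 ops/s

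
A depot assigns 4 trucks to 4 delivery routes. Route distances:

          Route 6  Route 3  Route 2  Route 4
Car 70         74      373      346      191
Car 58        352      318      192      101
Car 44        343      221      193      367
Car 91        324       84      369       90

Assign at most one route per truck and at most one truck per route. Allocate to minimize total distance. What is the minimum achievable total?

Minimum total: 452 km

Optimal: Car 70→Route 6 (74 km), Car 58→Route 4 (101 km), Car 44→Route 2 (193 km), Car 91→Route 3 (84 km) — total 74+101+193+84 = 452 km.
Column-greedy (each route in turn goes to its cheapest remaining truck) gives 717 km, worse by 265.
Next-best assignment: Car 70→Route 6, Car 58→Route 2, Car 44→Route 3, Car 91→Route 4 = 577 km.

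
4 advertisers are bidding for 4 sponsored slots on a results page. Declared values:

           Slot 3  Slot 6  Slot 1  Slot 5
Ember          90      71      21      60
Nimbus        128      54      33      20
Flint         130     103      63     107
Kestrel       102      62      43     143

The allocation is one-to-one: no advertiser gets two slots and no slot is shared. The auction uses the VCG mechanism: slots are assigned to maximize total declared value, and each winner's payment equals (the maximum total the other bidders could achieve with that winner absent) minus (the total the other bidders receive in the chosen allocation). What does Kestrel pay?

Efficient allocation: Ember→Slot 6 ($71), Nimbus→Slot 3 ($128), Flint→Slot 1 ($63), Kestrel→Slot 5 ($143); total welfare W = $405.
Kestrel receives Slot 5 at value $143, so the others get W − 143 = $262.
Without Kestrel: best allocation of the remaining 3 bidders over all 4 slots is Ember→Slot 6 ($71), Nimbus→Slot 3 ($128), Flint→Slot 5 ($107), total $306.
VCG payment = (others' best without Kestrel) − (others' welfare with Kestrel) = 306 − 262 = $44.

Kestrel pays $44.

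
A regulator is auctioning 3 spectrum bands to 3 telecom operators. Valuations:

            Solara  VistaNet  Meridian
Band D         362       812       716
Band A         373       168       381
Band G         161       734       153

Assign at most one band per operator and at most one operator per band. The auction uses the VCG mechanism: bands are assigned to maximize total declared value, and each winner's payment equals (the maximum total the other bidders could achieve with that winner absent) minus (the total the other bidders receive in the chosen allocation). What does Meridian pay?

Efficient allocation: Solara→Band A ($373M), VistaNet→Band G ($734M), Meridian→Band D ($716M); total welfare W = $1823M.
Meridian receives Band D at value $716M, so the others get W − 716 = $1107M.
Without Meridian: best allocation of the remaining 2 bidders over all 3 bands is Solara→Band A ($373M), VistaNet→Band D ($812M), total $1185M.
VCG payment = (others' best without Meridian) − (others' welfare with Meridian) = 1185 − 1107 = $78M.

Meridian pays $78M.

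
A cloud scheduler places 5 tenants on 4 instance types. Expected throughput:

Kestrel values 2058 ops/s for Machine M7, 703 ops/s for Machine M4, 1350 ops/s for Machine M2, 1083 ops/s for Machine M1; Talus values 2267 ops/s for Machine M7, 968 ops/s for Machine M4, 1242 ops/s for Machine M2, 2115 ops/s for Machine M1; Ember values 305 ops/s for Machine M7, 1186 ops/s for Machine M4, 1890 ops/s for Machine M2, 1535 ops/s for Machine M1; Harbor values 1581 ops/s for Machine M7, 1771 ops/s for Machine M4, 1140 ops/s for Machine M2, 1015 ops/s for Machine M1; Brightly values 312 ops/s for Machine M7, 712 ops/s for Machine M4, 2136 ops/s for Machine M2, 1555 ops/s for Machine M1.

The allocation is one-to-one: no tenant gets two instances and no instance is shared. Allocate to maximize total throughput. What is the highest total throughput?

Maximum total: 8080 ops/s

This is a one-to-one assignment (maximum-weight bipartite matching).
Optimal: Kestrel→Machine M7 (2058 ops/s), Harbor→Machine M4 (1771 ops/s), Brightly→Machine M2 (2136 ops/s), Talus→Machine M1 (2115 ops/s) — total 2058+1771+2136+2115 = 8080 ops/s.
Max-entry greedy (repeatedly take the single best remaining cell) gives 7709 ops/s, worse by 371.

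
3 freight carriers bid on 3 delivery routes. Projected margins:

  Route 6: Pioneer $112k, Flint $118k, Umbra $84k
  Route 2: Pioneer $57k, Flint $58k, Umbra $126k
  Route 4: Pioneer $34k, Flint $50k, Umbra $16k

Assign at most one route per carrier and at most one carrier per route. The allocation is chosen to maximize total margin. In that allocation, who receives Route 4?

Optimal: Pioneer→Route 6 ($112k), Flint→Route 4 ($50k), Umbra→Route 2 ($126k) — total 112+50+126 = $288k.
Row-greedy (each carrier in turn takes its best remaining route) gives $186k, worse by 102.
Next-best assignment: Pioneer→Route 4, Flint→Route 6, Umbra→Route 2 = $278k.
Every other assignment is strictly worse.
Flint's own top route is Route 6 ($118k), but forcing Flint→Route 6 and reassigning the rest optimally gives only $278k — worse by 10.

Flint receives Route 4.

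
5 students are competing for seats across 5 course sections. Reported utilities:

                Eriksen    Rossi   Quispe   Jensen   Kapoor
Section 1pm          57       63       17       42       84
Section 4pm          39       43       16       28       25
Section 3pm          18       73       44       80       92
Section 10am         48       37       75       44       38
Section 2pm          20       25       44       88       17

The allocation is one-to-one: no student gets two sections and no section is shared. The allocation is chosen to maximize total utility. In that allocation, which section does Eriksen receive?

Optimal: Eriksen→Section 4pm (39 points), Rossi→Section 3pm (73 points), Quispe→Section 10am (75 points), Jensen→Section 2pm (88 points), Kapoor→Section 1pm (84 points) — total 39+73+75+88+84 = 359 points.
Max-entry greedy (repeatedly take the single best remaining cell) gives 357 points, worse by 2.
Eriksen's own top section is Section 1pm (57 points), but forcing Eriksen→Section 1pm and reassigning the rest optimally gives only 355 points — worse by 4.

Eriksen receives Section 4pm.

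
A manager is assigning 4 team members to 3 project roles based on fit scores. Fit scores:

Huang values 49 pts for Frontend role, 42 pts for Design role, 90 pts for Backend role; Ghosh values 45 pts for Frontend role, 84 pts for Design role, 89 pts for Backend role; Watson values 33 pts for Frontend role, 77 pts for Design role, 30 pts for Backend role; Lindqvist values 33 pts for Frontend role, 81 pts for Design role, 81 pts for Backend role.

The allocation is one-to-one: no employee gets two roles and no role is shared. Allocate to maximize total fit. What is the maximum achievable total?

Max total: 219 pts

This is the linear assignment problem.
Optimal: Huang→Frontend role (49 pts), Lindqvist→Design role (81 pts), Ghosh→Backend role (89 pts) — total 49+81+89 = 219 pts.
Row-greedy (each employee in turn takes its best remaining role) gives 207 pts, worse by 12.
Next-best assignment: Ghosh→Frontend role, Lindqvist→Design role, Huang→Backend role = 216 pts.
Checked against all permutations: 219 pts is optimal.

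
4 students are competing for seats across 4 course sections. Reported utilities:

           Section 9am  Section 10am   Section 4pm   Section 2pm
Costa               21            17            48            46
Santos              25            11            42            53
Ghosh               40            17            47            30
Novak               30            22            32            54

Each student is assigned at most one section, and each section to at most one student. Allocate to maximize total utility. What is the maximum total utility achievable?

Max total: 163 points

Optimal: Costa→Section 4pm (48 points), Santos→Section 2pm (53 points), Ghosh→Section 9am (40 points), Novak→Section 10am (22 points) — total 48+53+40+22 = 163 points.
Max-entry greedy (repeatedly take the single best remaining cell) gives 153 points, worse by 10.
Next-best assignment: Costa→Section 10am, Santos→Section 4pm, Ghosh→Section 9am, Novak→Section 2pm = 153 points.
Swapping Santos↔Novak (Santos→Section 10am 11 points, Novak→Section 2pm 54 points) loses 10.
Checked against all permutations: 163 points is optimal.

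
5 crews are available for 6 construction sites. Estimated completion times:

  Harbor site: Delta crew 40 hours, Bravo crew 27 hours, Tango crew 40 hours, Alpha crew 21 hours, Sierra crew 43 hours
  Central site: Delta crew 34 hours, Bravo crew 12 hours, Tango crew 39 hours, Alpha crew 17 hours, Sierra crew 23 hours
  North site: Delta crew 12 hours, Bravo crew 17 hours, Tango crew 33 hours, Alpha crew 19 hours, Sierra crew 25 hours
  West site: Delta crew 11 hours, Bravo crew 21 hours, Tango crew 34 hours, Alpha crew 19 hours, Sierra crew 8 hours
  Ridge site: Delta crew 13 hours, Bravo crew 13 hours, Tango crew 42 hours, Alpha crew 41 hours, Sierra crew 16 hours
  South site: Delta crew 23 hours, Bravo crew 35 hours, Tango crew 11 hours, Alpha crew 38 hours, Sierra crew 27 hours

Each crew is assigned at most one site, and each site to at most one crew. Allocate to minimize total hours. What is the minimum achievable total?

Optimal: Delta crew→North site (12 hours), Bravo crew→Ridge site (13 hours), Tango crew→South site (11 hours), Alpha crew→Central site (17 hours), Sierra crew→West site (8 hours) — total 12+13+11+17+8 = 61 hours.
Every other assignment is strictly worse.

Min total: 61 hours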